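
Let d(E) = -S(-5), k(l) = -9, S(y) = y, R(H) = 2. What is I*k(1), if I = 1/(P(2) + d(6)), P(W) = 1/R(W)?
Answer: -18/11 ≈ -1.6364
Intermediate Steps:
P(W) = 1/2
d(E) = 5 (d(E) = -1*(-5) = 5)
I = 2/11 (I = 1/(1/2 + 5) = 1/(11/2) = 2/11 ≈ 0.18182)
I*k(1) = (2/11)*(-9) = -18/11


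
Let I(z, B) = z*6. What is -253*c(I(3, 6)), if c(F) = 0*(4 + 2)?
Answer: 0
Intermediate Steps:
I(z, B) = 6*z
c(F) = 0 (c(F) = 0*6 = 0)
-253*c(I(3, 6)) = -253*0 = 0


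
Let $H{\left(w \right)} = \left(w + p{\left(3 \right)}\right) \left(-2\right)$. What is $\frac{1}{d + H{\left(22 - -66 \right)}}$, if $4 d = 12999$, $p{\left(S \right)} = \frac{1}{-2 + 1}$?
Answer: $\frac{4}{12303} \approx 0.00032512$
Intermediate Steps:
$p{\left(S \right)} = -1$ ($p{\left(S \right)} = \frac{1}{-1} = -1$)
$H{\left(w \right)} = 2 - 2 w$ ($H{\left(w \right)} = \left(w - 1\right) \left(-2\right) = \left(-1 + w\right) \left(-2\right) = 2 - 2 w$)
$d = \frac{12999}{4}$ ($d = \frac{1}{4} \cdot 12999 = \frac{12999}{4} \approx 3249.8$)
$\frac{1}{d + H{\left(22 - -66 \right)}} = \frac{1}{\frac{12999}{4} + \left(2 - 2 \left(22 - -66\right)\right)} = \frac{1}{\frac{12999}{4} + \left(2 - 2 \left(22 + 66\right)\right)} = \frac{1}{\frac{12999}{4} + \left(2 - 176\right)} = \frac{1}{\frac{12999}{4} - 174} = \frac{1}{\frac{12303}{4}} = \frac{4}{12303}$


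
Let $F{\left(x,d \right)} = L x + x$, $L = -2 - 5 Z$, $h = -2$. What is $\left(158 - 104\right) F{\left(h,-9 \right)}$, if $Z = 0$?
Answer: $108$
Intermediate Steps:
$L = -2$ ($L = -2 - 0 = -2 + 0 = -2$)
$F{\left(x,d \right)} = - x$ ($F{\left(x,d \right)} = - 2 x + x = - x$)
$\left(158 - 104\right) F{\left(h,-9 \right)} = \left(158 - 104\right) \left(\left(-1\right) \left(-2\right)\right) = 54 \cdot 2 = 108$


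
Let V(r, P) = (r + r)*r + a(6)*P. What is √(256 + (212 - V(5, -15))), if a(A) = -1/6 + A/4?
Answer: √438 ≈ 20.928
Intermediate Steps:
a(A) = -⅙ + A/4 (a(A) = -1*⅙ + A*(¼) = -⅙ + A/4)
V(r, P) = 2*r² + 4*P/3 (V(r, P) = (r + r)*r + (-⅙ + (¼)*6)*P = (2*r)*r + (-⅙ + 3/2)*P = 2*r² + 4*P/3)
√(256 + (212 - V(5, -15))) = √(256 + (212 - (2*5² + (4/3)*(-15)))) = √(256 + (212 - (2*25 - 20))) = √(256 + (212 - (50 - 20))) = √(256 + (212 - 1*30)) = √(256 + (212 - 30)) = √(256 + 182) = √438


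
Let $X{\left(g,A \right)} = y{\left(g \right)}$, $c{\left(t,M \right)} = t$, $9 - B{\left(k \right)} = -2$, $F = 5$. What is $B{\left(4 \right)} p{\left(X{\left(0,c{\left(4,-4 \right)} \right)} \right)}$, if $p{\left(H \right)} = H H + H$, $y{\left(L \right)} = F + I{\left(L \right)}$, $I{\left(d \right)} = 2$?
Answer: $616$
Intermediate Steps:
$B{\left(k \right)} = 11$ ($B{\left(k \right)} = 9 - -2 = 9 + 2 = 11$)
$y{\left(L \right)} = 7$ ($y{\left(L \right)} = 5 + 2 = 7$)
$X{\left(g,A \right)} = 7$
$p{\left(H \right)} = H + H^{2}$ ($p{\left(H \right)} = H^{2} + H = H + H^{2}$)
$B{\left(4 \right)} p{\left(X{\left(0,c{\left(4,-4 \right)} \right)} \right)} = 11 \cdot 7 \left(1 + 7\right) = 11 \cdot 7 \cdot 8 = 11 \cdot 56 = 616$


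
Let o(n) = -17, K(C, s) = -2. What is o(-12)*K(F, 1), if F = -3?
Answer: 34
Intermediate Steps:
o(-12)*K(F, 1) = -17*(-2) = 34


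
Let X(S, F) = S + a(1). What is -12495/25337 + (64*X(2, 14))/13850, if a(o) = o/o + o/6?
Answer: -251881177/526376175 ≈ -0.47852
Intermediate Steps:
a(o) = 1 + o/6 (a(o) = 1 + o*(⅙) = 1 + o/6)
X(S, F) = 7/6 + S (X(S, F) = S + (1 + (⅙)*1) = S + (1 + ⅙) = S + 7/6 = 7/6 + S)
-12495/25337 + (64*X(2, 14))/13850 = -12495/25337 + (64*(7/6 + 2))/13850 = -12495*1/25337 + (64*(19/6))*(1/13850) = -12495/25337 + (608/3)*(1/13850) = -12495/25337 + 304/20775 = -251881177/526376175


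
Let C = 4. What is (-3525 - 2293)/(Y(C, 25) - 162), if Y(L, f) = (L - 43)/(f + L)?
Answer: 168722/4737 ≈ 35.618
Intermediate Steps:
Y(L, f) = (-43 + L)/(L + f)
(-3525 - 2293)/(Y(C, 25) - 162) = (-3525 - 2293)/((-43 + 4)/(4 + 25) - 162) = -5818/(-39/29 - 162) = -5818/(-4737/29) = -5818*(-29/4737) = 168722/4737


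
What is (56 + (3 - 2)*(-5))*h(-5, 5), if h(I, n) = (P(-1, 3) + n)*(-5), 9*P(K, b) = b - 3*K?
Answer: -1445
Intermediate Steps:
P(K, b) = -K/3 + b/9 (P(K, b) = (b - 3*K)/9 = -K/3 + b/9)
h(I, n) = -10/3 - 5*n (h(I, n) = ((-⅓*(-1) + (⅑)*3) + n)*(-5) = ((⅓ + ⅓) + n)*(-5) = (⅔ + n)*(-5) = -10/3 - 5*n)
(56 + (3 - 2)*(-5))*h(-5, 5) = (56 + (3 - 2)*(-5))*(-10/3 - 5*5) = (56 + 1*(-5))*(-10/3 - 25) = (56 - 5)*(-85/3) = 51*(-85/3) = -1445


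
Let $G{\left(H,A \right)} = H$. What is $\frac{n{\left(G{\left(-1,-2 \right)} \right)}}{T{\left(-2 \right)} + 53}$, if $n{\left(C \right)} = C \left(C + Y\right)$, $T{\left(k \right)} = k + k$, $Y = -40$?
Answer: $\frac{41}{49} \approx 0.83673$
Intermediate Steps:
$T{\left(k \right)} = 2 k$
$n{\left(C \right)} = C \left(-40 + C\right)$ ($n{\left(C \right)} = C \left(C - 40\right) = C \left(-40 + C\right)$)
$\frac{n{\left(G{\left(-1,-2 \right)} \right)}}{T{\left(-2 \right)} + 53} = \frac{\left(-1\right) \left(-40 - 1\right)}{2 \left(-2\right) + 53} = \frac{\left(-1\right) \left(-41\right)}{-4 + 53} = \frac{1}{49} \cdot 41 = \frac{41}{49}$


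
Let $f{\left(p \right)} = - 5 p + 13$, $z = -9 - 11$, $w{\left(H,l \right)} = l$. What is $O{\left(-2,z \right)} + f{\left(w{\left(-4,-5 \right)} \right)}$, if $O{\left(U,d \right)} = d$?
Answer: $18$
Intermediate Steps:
$z = -20$
$f{\left(p \right)} = 13 - 5 p$
$O{\left(-2,z \right)} + f{\left(w{\left(-4,-5 \right)} \right)} = -20 + \left(13 - -25\right) = -20 + \left(13 + 25\right) = -20 + 38 = 18$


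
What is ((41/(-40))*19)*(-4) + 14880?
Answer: 149579/10 ≈ 14958.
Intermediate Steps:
((41/(-40))*19)*(-4) + 14880 = ((41*(-1/40))*19)*(-4) + 14880 = -41/40*19*(-4) + 14880 = -779/40*(-4) + 14880 = 779/10 + 14880 = 149579/10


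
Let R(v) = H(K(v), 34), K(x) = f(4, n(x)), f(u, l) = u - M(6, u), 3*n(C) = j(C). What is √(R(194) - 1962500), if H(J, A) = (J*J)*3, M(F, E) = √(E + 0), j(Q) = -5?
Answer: 2*I*√490622 ≈ 1400.9*I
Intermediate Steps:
M(F, E) = √E
n(C) = -5/3 (n(C) = (⅓)*(-5) = -5/3)
f(u, l) = u - √u
K(x) = 2 (K(x) = 4 - √4 = 4 - 1*2 = 4 - 2 = 2)
H(J, A) = 3*J² (H(J, A) = J²*3 = 3*J²)
R(v) = 12 (R(v) = 3*2² = 3*4 = 12)
√(R(194) - 1962500) = √(12 - 1962500) = √(-1962488) = 2*I*√490622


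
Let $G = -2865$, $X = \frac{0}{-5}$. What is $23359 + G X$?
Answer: $23359$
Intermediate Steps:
$X = 0$ ($X = 0 \left(- \frac{1}{5}\right) = 0$)
$23359 + G X = 23359 - 0 = 23359 + 0 = 23359$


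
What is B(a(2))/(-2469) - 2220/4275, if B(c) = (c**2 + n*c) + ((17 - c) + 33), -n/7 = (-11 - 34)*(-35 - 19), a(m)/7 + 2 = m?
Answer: -126554/234555 ≈ -0.53955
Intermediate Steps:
a(m) = -14 + 7*m
n = -17010 (n = -7*(-11 - 34)*(-35 - 19) = -(-315)*(-54) = -7*2430 = -17010)
B(c) = 50 + c**2 - 17011*c (B(c) = (c**2 - 17010*c) + ((17 - c) + 33) = (c**2 - 17010*c) + (50 - c) = 50 + c**2 - 17011*c)
B(a(2))/(-2469) - 2220/4275 = (50 + (-14 + 7*2)**2 - 17011*(-14 + 7*2))/(-2469) - 2220/4275 = (50 + (-14 + 14)**2 - 17011*(-14 + 14))*(-1/2469) - 2220*1/4275 = (50 + 0**2 - 17011*0)*(-1/2469) - 148/285 = (50 + 0 + 0)*(-1/2469) - 148/285 = 50*(-1/2469) - 148/285 = -50/2469 - 148/285 = -126554/234555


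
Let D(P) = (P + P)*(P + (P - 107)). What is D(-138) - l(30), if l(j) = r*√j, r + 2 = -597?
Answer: 105708 + 599*√30 ≈ 1.0899e+5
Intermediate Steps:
D(P) = 2*P*(-107 + 2*P) (D(P) = (2*P)*(P + (-107 + P)) = (2*P)*(-107 + 2*P) = 2*P*(-107 + 2*P))
r = -599 (r = -2 - 597 = -599)
l(j) = -599*√j
D(-138) - l(30) = 2*(-138)*(-107 + 2*(-138)) - (-599)*√30 = 2*(-138)*(-107 - 276) + 599*√30 = 2*(-138)*(-383) + 599*√30 = 105708 + 599*√30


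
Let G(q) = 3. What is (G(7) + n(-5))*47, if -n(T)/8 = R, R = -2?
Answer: 893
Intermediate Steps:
n(T) = 16 (n(T) = -8*(-2) = 16)
(G(7) + n(-5))*47 = (3 + 16)*47 = 19*47 = 893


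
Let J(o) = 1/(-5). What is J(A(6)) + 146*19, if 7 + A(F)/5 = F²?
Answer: 13869/5 ≈ 2773.8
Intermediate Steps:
A(F) = -35 + 5*F²
J(o) = -⅕
J(A(6)) + 146*19 = -⅕ + 146*19 = -⅕ + 2774 = 13869/5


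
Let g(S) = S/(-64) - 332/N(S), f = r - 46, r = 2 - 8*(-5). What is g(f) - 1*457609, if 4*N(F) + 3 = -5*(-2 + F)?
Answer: -197708309/432 ≈ -4.5766e+5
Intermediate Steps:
N(F) = 7/4 - 5*F/4 (N(F) = -¾ + (-5*(-2 + F))/4 = -¾ + (10 - 5*F)/4 = -¾ + (5/2 - 5*F/4) = 7/4 - 5*F/4)
r = 42 (r = 2 + 40 = 42)
f = -4 (f = 42 - 46 = -4)
g(S) = -332/(7/4 - 5*S/4) - S/64 (g(S) = S/(-64) - 332/(7/4 - 5*S/4) = S*(-1/64) - 332/(7/4 - 5*S/4) = -S/64 - 332/(7/4 - 5*S/4) = -332/(7/4 - 5*S/4) - S/64)
g(f) - 1*457609 = (84992 - 1*(-4)*(-7 + 5*(-4)))/(64*(-7 + 5*(-4))) - 1*457609 = (84992 - 1*(-4)*(-7 - 20))/(64*(-7 - 20)) - 457609 = (1/64)*(84992 - 1*(-4)*(-27))/(-27) - 457609 = (1/64)*(-1/27)*(84992 - 108) - 457609 = (1/64)*(-1/27)*84884 - 457609 = -21221/432 - 457609 = -197708309/432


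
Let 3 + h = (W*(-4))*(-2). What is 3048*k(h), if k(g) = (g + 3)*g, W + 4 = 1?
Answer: 1975104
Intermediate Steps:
W = -3 (W = -4 + 1 = -3)
h = -27 (h = -3 - 3*(-4)*(-2) = -3 + 12*(-2) = -3 - 24 = -27)
k(g) = g*(3 + g) (k(g) = (3 + g)*g = g*(3 + g))
3048*k(h) = 3048*(-27*(3 - 27)) = 3048*(-27*(-24)) = 3048*648 = 1975104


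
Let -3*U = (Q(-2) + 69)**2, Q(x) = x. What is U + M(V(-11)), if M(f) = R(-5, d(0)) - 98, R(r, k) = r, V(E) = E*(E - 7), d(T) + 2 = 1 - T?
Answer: -4798/3 ≈ -1599.3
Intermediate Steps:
d(T) = -1 - T (d(T) = -2 + (1 - T) = -1 - T)
V(E) = E*(-7 + E)
M(f) = -103 (M(f) = -5 - 98 = -103)
U = -4489/3 (U = -(-2 + 69)**2/3 = -1/3*67**2 = -1/3*4489 = -4489/3 ≈ -1496.3)
U + M(V(-11)) = -4489/3 - 103 = -4798/3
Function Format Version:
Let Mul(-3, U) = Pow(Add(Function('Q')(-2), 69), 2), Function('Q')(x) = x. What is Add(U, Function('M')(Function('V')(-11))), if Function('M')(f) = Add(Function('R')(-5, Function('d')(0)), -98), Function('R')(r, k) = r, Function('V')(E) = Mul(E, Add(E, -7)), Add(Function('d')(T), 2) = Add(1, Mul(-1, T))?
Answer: Rational(-4798, 3) ≈ -1599.3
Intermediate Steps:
Function('d')(T) = Add(-1, Mul(-1, T)) (Function('d')(T) = Add(-2, Add(1, Mul(-1, T))) = Add(-1, Mul(-1, T)))
Function('V')(E) = Mul(E, Add(-7, E))
Function('M')(f) = -103 (Function('M')(f) = Add(-5, -98) = -103)
U = Rational(-4489, 3) (U = Mul(Rational(-1, 3), Pow(Add(-2, 69), 2)) = Mul(Rational(-1, 3), Pow(67, 2)) = Mul(Rational(-1, 3), 4489) = Rational(-4489, 3) ≈ -1496.3)
Add(U, Function('M')(Function('V')(-11))) = Add(Rational(-4489, 3), -103) = Rational(-4798, 3)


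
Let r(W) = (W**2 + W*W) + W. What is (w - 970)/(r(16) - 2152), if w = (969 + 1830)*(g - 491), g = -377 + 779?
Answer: 250081/1624 ≈ 153.99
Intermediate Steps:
g = 402
r(W) = W + 2*W**2 (r(W) = (W**2 + W**2) + W = 2*W**2 + W = W + 2*W**2)
w = -249111 (w = (969 + 1830)*(402 - 491) = 2799*(-89) = -249111)
(w - 970)/(r(16) - 2152) = (-249111 - 970)/(16*(1 + 2*16) - 2152) = -250081/(16*(1 + 32) - 2152) = -250081/(16*33 - 2152) = -250081/(528 - 2152) = -250081/(-1624) = -250081*(-1/1624) = 250081/1624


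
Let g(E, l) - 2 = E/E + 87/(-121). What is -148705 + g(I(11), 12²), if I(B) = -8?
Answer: -17993029/121 ≈ -1.4870e+5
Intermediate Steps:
g(E, l) = 276/121 (g(E, l) = 2 + (E/E + 87/(-121)) = 2 + (1 + 87*(-1/121)) = 2 + (1 - 87/121) = 2 + 34/121 = 276/121)
-148705 + g(I(11), 12²) = -148705 + 276/121 = -17993029/121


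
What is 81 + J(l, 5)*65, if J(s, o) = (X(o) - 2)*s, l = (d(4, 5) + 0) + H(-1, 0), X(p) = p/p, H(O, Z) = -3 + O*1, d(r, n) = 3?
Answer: 146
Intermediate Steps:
H(O, Z) = -3 + O
X(p) = 1
l = -1 (l = (3 + 0) + (-3 - 1) = 3 - 4 = -1)
J(s, o) = -s (J(s, o) = (1 - 2)*s = -s)
81 + J(l, 5)*65 = 81 - 1*(-1)*65 = 81 + 1*65 = 81 + 65 = 146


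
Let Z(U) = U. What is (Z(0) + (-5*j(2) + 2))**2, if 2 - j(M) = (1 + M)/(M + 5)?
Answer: 1681/49 ≈ 34.306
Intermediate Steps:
j(M) = 2 - (1 + M)/(5 + M) (j(M) = 2 - (1 + M)/(M + 5) = 2 - (1 + M)/(5 + M))
(Z(0) + (-5*j(2) + 2))**2 = (0 + (-5*(9 + 2)/(5 + 2) + 2))**2 = (0 + (-5*11/7 + 2))**2 = (0 + (-55/7 + 2))**2 = (0 - 41/7)**2 = (-41/7)**2 = 1681/49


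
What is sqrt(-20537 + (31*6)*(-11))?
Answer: I*sqrt(22583) ≈ 150.28*I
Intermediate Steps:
sqrt(-20537 + (31*6)*(-11)) = sqrt(-20537 + 186*(-11)) = sqrt(-20537 - 2046) = sqrt(-22583) = I*sqrt(22583)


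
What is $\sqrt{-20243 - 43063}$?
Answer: $3 i \sqrt{7034} \approx 251.61 i$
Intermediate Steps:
$\sqrt{-20243 - 43063} = \sqrt{-63306} = 3 i \sqrt{7034}$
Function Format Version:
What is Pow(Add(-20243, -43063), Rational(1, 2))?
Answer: Mul(3, I, Pow(7034, Rational(1, 2))) ≈ Mul(251.61, I)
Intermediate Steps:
Pow(Add(-20243, -43063), Rational(1, 2)) = Pow(-63306, Rational(1, 2)) = Mul(3, I, Pow(7034, Rational(1, 2)))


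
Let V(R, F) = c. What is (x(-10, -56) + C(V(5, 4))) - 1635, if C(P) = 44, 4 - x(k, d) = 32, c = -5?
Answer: -1619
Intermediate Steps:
x(k, d) = -28 (x(k, d) = 4 - 1*32 = 4 - 32 = -28)
V(R, F) = -5
(x(-10, -56) + C(V(5, 4))) - 1635 = (-28 + 44) - 1635 = 16 - 1635 = -1619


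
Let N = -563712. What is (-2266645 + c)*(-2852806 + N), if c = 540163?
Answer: 5898556829676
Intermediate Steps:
(-2266645 + c)*(-2852806 + N) = (-2266645 + 540163)*(-2852806 - 563712) = -1726482*(-3416518) = 5898556829676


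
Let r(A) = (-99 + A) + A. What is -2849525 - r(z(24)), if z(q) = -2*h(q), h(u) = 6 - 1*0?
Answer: -2849402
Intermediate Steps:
h(u) = 6 (h(u) = 6 + 0 = 6)
z(q) = -12 (z(q) = -2*6 = -12)
r(A) = -99 + 2*A
-2849525 - r(z(24)) = -2849525 - (-99 + 2*(-12)) = -2849525 - (-99 - 24) = -2849525 - 1*(-123) = -2849525 + 123 = -2849402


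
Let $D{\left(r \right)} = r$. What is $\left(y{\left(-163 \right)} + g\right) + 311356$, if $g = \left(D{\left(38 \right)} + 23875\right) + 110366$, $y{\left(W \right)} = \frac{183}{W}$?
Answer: $\frac{72638322}{163} \approx 4.4563 \cdot 10^{5}$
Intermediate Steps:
$g = 134279$ ($g = \left(38 + 23875\right) + 110366 = 23913 + 110366 = 134279$)
$\left(y{\left(-163 \right)} + g\right) + 311356 = \left(\frac{183}{-163} + 134279\right) + 311356 = \left(183 \left(- \frac{1}{163}\right) + 134279\right) + 311356 = \left(- \frac{183}{163} + 134279\right) + 311356 = \frac{21887294}{163} + 311356 = \frac{72638322}{163}$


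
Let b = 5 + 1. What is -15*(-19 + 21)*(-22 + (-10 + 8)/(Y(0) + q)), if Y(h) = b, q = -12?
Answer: 650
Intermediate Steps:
b = 6
Y(h) = 6
-15*(-19 + 21)*(-22 + (-10 + 8)/(Y(0) + q)) = -15*(-19 + 21)*(-22 + (-10 + 8)/(6 - 12)) = -30*(-22 - 2/(-6)) = -30*(-22 - 2*(-1/6)) = -30*(-22 + 1/3) = -30*(-65)/3 = -15*(-130/3) = 650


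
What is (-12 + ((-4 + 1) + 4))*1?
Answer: -11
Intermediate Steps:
(-12 + ((-4 + 1) + 4))*1 = (-12 + (-3 + 4))*1 = (-12 + 1)*1 = -11*1 = -11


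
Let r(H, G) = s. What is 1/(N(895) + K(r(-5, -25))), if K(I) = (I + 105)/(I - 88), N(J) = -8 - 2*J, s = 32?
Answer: -56/100825 ≈ -0.00055542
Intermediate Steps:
r(H, G) = 32
K(I) = (105 + I)/(-88 + I)
1/(N(895) + K(r(-5, -25))) = 1/((-8 - 2*895) + (105 + 32)/(-88 + 32)) = 1/((-8 - 1790) + 137/(-56)) = 1/(-1798 - 1/56*137) = 1/(-1798 - 137/56) = 1/(-100825/56) = -56/100825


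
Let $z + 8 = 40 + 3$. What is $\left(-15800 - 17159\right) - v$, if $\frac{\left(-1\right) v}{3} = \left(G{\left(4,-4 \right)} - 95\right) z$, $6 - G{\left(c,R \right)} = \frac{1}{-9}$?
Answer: $- \frac{126877}{3} \approx -42292.0$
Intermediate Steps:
$G{\left(c,R \right)} = \frac{55}{9}$ ($G{\left(c,R \right)} = 6 - \frac{1}{-9} = 6 - - \frac{1}{9} = 6 + \frac{1}{9} = \frac{55}{9}$)
$z = 35$ ($z = -8 + \left(40 + 3\right) = -8 + 43 = 35$)
$v = \frac{28000}{3}$ ($v = - 3 \left(\frac{55}{9} - 95\right) 35 = - 3 \left(\left(- \frac{800}{9}\right) 35\right) = \left(-3\right) \left(- \frac{28000}{9}\right) = \frac{28000}{3} \approx 9333.3$)
$\left(-15800 - 17159\right) - v = \left(-15800 - 17159\right) - \frac{28000}{3} = -32959 - \frac{28000}{3} = - \frac{126877}{3}$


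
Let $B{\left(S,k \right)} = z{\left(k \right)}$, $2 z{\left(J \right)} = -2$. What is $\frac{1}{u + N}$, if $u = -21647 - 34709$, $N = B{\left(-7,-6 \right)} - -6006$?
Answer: $- \frac{1}{50351} \approx -1.9861 \cdot 10^{-5}$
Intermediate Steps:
$z{\left(J \right)} = -1$ ($z{\left(J \right)} = \frac{1}{2} \left(-2\right) = -1$)
$B{\left(S,k \right)} = -1$
$N = 6005$ ($N = -1 - -6006 = -1 + 6006 = 6005$)
$u = -56356$
$\frac{1}{u + N} = \frac{1}{-56356 + 6005} = \frac{1}{-50351} = - \frac{1}{50351}$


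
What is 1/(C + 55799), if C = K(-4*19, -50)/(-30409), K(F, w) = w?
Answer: 30409/1696791841 ≈ 1.7921e-5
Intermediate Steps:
C = 50/30409 (C = -50/(-30409) = -50*(-1/30409) = 50/30409 ≈ 0.0016443)
1/(C + 55799) = 1/(50/30409 + 55799) = 1/(1696791841/30409) = 30409/1696791841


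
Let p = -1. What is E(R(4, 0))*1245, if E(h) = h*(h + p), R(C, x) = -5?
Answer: 37350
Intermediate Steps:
E(h) = h*(-1 + h) (E(h) = h*(h - 1) = h*(-1 + h))
E(R(4, 0))*1245 = -5*(-1 - 5)*1245 = -5*(-6)*1245 = 30*1245 = 37350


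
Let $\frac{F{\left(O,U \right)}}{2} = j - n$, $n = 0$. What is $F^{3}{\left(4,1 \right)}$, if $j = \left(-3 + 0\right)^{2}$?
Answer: $5832$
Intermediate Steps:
$j = 9$ ($j = \left(-3\right)^{2} = 9$)
$F{\left(O,U \right)} = 18$ ($F{\left(O,U \right)} = 2 \left(9 - 0\right) = 2 \left(9 + 0\right) = 2 \cdot 9 = 18$)
$F^{3}{\left(4,1 \right)} = 18^{3} = 5832$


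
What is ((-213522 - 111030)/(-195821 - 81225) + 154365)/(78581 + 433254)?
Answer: 21383265171/70900919705 ≈ 0.30159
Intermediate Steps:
((-213522 - 111030)/(-195821 - 81225) + 154365)/(78581 + 433254) = (-324552/(-277046) + 154365)/511835 = (-324552*(-1/277046) + 154365)*(1/511835) = (162276/138523 + 154365)*(1/511835) = (21383265171/138523)*(1/511835) = 21383265171/70900919705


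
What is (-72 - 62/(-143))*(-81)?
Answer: 828954/143 ≈ 5796.9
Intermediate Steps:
(-72 - 62/(-143))*(-81) = (-72 - 62*(-1/143))*(-81) = (-72 + 62/143)*(-81) = -10234/143*(-81) = 828954/143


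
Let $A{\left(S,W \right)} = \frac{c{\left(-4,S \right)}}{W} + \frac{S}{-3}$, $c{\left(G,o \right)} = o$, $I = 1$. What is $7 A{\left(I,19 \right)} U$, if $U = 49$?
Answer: $- \frac{5488}{57} \approx -96.281$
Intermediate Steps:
$A{\left(S,W \right)} = - \frac{S}{3} + \frac{S}{W}$ ($A{\left(S,W \right)} = \frac{S}{W} + \frac{S}{-3} = \frac{S}{W} + S \left(- \frac{1}{3}\right) = \frac{S}{W} - \frac{S}{3} = - \frac{S}{3} + \frac{S}{W}$)
$7 A{\left(I,19 \right)} U = 7 \left(\left(- \frac{1}{3}\right) 1 + 1 \cdot \frac{1}{19}\right) 49 = 7 \left(- \frac{1}{3} + 1 \cdot \frac{1}{19}\right) 49 = 7 \left(- \frac{1}{3} + \frac{1}{19}\right) 49 = 7 \left(- \frac{16}{57}\right) 49 = \left(- \frac{112}{57}\right) 49 = - \frac{5488}{57}$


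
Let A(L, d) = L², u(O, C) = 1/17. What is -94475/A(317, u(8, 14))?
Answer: -94475/100489 ≈ -0.94015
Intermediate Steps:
u(O, C) = 1/17
-94475/A(317, u(8, 14)) = -94475/(317²) = -94475/100489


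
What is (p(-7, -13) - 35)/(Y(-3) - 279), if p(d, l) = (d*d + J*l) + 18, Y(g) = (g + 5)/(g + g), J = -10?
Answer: -243/419 ≈ -0.57995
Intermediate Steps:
Y(g) = (5 + g)/(2*g) (Y(g) = (5 + g)/((2*g)) = (5 + g)*(1/(2*g)) = (5 + g)/(2*g))
p(d, l) = 18 + d**2 - 10*l (p(d, l) = (d*d - 10*l) + 18 = (d**2 - 10*l) + 18 = 18 + d**2 - 10*l)
(p(-7, -13) - 35)/(Y(-3) - 279) = ((18 + (-7)**2 - 10*(-13)) - 35)/((1/2)*(5 - 3)/(-3) - 279) = ((18 + 49 + 130) - 35)/((1/2)*(-1/3)*2 - 279) = (197 - 35)/(-1/3 - 279) = 162/(-838/3) = 162*(-3/838) = -243/419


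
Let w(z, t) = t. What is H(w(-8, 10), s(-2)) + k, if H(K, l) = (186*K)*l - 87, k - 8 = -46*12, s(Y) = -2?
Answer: -4351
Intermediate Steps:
k = -544 (k = 8 - 46*12 = 8 - 552 = -544)
H(K, l) = -87 + 186*K*l (H(K, l) = 186*K*l - 87 = -87 + 186*K*l)
H(w(-8, 10), s(-2)) + k = (-87 + 186*10*(-2)) - 544 = (-87 - 3720) - 544 = -3807 - 544 = -4351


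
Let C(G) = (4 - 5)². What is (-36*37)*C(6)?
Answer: -1332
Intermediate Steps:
C(G) = 1 (C(G) = (-1)² = 1)
(-36*37)*C(6) = -36*37*1 = -1332*1 = -1332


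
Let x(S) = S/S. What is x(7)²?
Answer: 1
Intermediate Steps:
x(S) = 1
x(7)² = 1² = 1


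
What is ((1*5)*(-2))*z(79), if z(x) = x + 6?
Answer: -850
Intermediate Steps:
z(x) = 6 + x
((1*5)*(-2))*z(79) = ((1*5)*(-2))*(6 + 79) = (5*(-2))*85 = -10*85 = -850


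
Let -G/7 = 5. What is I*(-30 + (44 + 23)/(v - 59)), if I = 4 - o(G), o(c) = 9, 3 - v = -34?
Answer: 3635/22 ≈ 165.23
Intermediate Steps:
v = 37 (v = 3 - 1*(-34) = 3 + 34 = 37)
G = -35 (G = -7*5 = -35)
I = -5 (I = 4 - 1*9 = 4 - 9 = -5)
I*(-30 + (44 + 23)/(v - 59)) = -5*(-30 + (44 + 23)/(37 - 59)) = -5*(-30 + 67/(-22)) = -5*(-30 + 67*(-1/22)) = -5*(-30 - 67/22) = -5*(-727/22) = 3635/22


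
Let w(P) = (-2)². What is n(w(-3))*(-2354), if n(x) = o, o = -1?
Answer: 2354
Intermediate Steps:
w(P) = 4
n(x) = -1
n(w(-3))*(-2354) = -1*(-2354) = 2354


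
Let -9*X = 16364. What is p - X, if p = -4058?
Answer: -20158/9 ≈ -2239.8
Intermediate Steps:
X = -16364/9 (X = -⅑*16364 = -16364/9 ≈ -1818.2)
p - X = -4058 - 1*(-16364/9) = -4058 + 16364/9 = -20158/9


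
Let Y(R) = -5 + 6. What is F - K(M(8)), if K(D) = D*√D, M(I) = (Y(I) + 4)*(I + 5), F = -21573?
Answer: -21573 - 65*√65 ≈ -22097.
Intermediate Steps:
Y(R) = 1
M(I) = 25 + 5*I (M(I) = (1 + 4)*(I + 5) = 5*(5 + I) = 25 + 5*I)
K(D) = D^(3/2)
F - K(M(8)) = -21573 - (25 + 5*8)^(3/2) = -21573 - (25 + 40)^(3/2) = -21573 - 65^(3/2) = -21573 - 65*√65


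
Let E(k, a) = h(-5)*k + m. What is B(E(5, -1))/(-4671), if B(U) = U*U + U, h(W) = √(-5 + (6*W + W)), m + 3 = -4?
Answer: 958/4671 + 130*I*√10/4671 ≈ 0.2051 + 0.08801*I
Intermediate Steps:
m = -7 (m = -3 - 4 = -7)
h(W) = √(-5 + 7*W)
E(k, a) = -7 + 2*I*k*√10 (E(k, a) = √(-5 + 7*(-5))*k - 7 = √(-5 - 35)*k - 7 = √(-40)*k - 7 = (2*I*√10)*k - 7 = 2*I*k*√10 - 7 = -7 + 2*I*k*√10)
B(U) = U + U² (B(U) = U² + U = U + U²)
B(E(5, -1))/(-4671) = ((-7 + 2*I*5*√10)*(1 + (-7 + 2*I*5*√10)))/(-4671) = ((-7 + 10*I*√10)*(1 + (-7 + 10*I*√10)))*(-1/4671) = ((-7 + 10*I*√10)*(-6 + 10*I*√10))*(-1/4671) = -(-7 + 10*I*√10)*(-6 + 10*I*√10)/4671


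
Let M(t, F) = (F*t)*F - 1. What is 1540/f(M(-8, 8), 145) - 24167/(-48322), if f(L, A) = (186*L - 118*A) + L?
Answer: 2657445967/5462367202 ≈ 0.48650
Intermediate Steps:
M(t, F) = -1 + t*F² (M(t, F) = t*F² - 1 = -1 + t*F²)
f(L, A) = -118*A + 187*L (f(L, A) = (-118*A + 186*L) + L = -118*A + 187*L)
1540/f(M(-8, 8), 145) - 24167/(-48322) = 1540/(-118*145 + 187*(-1 - 8*8²)) - 24167/(-48322) = 1540/(-17110 + 187*(-1 - 8*64)) - 24167*(-1/48322) = 1540/(-17110 + 187*(-1 - 512)) + 24167/48322 = 1540/(-17110 + 187*(-513)) + 24167/48322 = 1540/(-17110 - 95931) + 24167/48322 = 1540/(-113041) + 24167/48322 = 1540*(-1/113041) + 24167/48322 = -1540/113041 + 24167/48322 = 2657445967/5462367202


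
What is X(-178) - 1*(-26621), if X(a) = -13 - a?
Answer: 26786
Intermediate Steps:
X(-178) - 1*(-26621) = (-13 - 1*(-178)) - 1*(-26621) = (-13 + 178) + 26621 = 165 + 26621 = 26786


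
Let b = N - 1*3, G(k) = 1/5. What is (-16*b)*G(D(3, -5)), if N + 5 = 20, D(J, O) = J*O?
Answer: -192/5 ≈ -38.400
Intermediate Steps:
N = 15 (N = -5 + 20 = 15)
G(k) = 1/5
b = 12 (b = 15 - 1*3 = 15 - 3 = 12)
(-16*b)*G(D(3, -5)) = -16*12*(1/5) = -192*1/5 = -192/5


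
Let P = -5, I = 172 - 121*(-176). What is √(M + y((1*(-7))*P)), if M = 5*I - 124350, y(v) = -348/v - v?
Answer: I*√20892305/35 ≈ 130.59*I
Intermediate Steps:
I = 21468 (I = 172 + 21296 = 21468)
y(v) = -v - 348/v
M = -17010 (M = 5*21468 - 124350 = 107340 - 124350 = -17010)
√(M + y((1*(-7))*P)) = √(-17010 + (-1*(-7)*(-5) - 348/((1*(-7))*(-5)))) = √(-17010 + (-(-7)*(-5) - 348/((-7*(-5))))) = √(-17010 + (-1*35 - 348/35)) = √(-17010 + (-35 - 348*1/35)) = √(-17010 + (-35 - 348/35)) = √(-17010 - 1573/35) = √(-596923/35) = I*√20892305/35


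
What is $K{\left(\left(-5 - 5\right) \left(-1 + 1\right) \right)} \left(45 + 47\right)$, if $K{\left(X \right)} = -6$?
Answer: $-552$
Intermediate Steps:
$K{\left(\left(-5 - 5\right) \left(-1 + 1\right) \right)} \left(45 + 47\right) = - 6 \left(45 + 47\right) = \left(-6\right) 92 = -552$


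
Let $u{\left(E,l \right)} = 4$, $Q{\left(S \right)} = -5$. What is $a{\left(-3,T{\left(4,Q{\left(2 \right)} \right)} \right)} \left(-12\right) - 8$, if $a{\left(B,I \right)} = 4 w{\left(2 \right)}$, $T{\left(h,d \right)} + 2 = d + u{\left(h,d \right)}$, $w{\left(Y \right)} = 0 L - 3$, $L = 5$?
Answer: $136$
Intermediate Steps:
$w{\left(Y \right)} = -3$ ($w{\left(Y \right)} = 0 \cdot 5 - 3 = 0 - 3 = -3$)
$T{\left(h,d \right)} = 2 + d$ ($T{\left(h,d \right)} = -2 + \left(d + 4\right) = -2 + \left(4 + d\right) = 2 + d$)
$a{\left(B,I \right)} = -12$ ($a{\left(B,I \right)} = 4 \left(-3\right) = -12$)
$a{\left(-3,T{\left(4,Q{\left(2 \right)} \right)} \right)} \left(-12\right) - 8 = \left(-12\right) \left(-12\right) - 8 = 144 - 8 = 136$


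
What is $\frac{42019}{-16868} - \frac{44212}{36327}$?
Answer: $- \frac{2272192229}{612763836} \approx -3.7081$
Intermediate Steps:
$\frac{42019}{-16868} - \frac{44212}{36327} = 42019 \left(- \frac{1}{16868}\right) - \frac{44212}{36327} = - \frac{42019}{16868} - \frac{44212}{36327} = - \frac{2272192229}{612763836}$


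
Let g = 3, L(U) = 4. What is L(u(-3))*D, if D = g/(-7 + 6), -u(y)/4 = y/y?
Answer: -12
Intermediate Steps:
u(y) = -4 (u(y) = -4*y/y = -4*1 = -4)
D = -3 (D = 3/(-7 + 6) = 3/(-1) = -1*3 = -3)
L(u(-3))*D = 4*(-3) = -12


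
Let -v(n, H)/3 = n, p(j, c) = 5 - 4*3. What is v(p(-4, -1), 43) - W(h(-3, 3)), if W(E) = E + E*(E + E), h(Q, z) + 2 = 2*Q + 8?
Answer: 21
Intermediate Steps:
p(j, c) = -7 (p(j, c) = 5 - 12 = -7)
v(n, H) = -3*n
h(Q, z) = 6 + 2*Q (h(Q, z) = -2 + (2*Q + 8) = -2 + (8 + 2*Q) = 6 + 2*Q)
W(E) = E + 2*E**2 (W(E) = E + E*(2*E) = E + 2*E**2)
v(p(-4, -1), 43) - W(h(-3, 3)) = -3*(-7) - (6 + 2*(-3))*(1 + 2*(6 + 2*(-3))) = 21 - (6 - 6)*(1 + 2*(6 - 6)) = 21 - 0*(1 + 2*0) = 21 - 0*(1 + 0) = 21 - 0 = 21 - 1*0 = 21 + 0 = 21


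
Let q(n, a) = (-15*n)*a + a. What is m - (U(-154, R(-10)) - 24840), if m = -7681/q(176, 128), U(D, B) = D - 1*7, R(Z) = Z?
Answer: 8445145473/337792 ≈ 25001.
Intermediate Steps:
q(n, a) = a - 15*a*n (q(n, a) = -15*a*n + a = a - 15*a*n)
U(D, B) = -7 + D (U(D, B) = D - 7 = -7 + D)
m = 7681/337792 (m = -7681*1/(128*(1 - 15*176)) = -7681*1/(128*(1 - 2640)) = -7681/(128*(-2639)) = -7681/(-337792) = -7681*(-1/337792) = 7681/337792 ≈ 0.022739)
m - (U(-154, R(-10)) - 24840) = 7681/337792 - ((-7 - 154) - 24840) = 7681/337792 - (-161 - 24840) = 7681/337792 - 1*(-25001) = 7681/337792 + 25001 = 8445145473/337792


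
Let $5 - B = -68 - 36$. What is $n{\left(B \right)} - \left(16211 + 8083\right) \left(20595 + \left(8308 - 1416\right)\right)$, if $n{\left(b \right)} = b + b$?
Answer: $-667768960$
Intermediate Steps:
$B = 109$ ($B = 5 - \left(-68 - 36\right) = 5 - -104 = 5 + 104 = 109$)
$n{\left(b \right)} = 2 b$
$n{\left(B \right)} - \left(16211 + 8083\right) \left(20595 + \left(8308 - 1416\right)\right) = 2 \cdot 109 - \left(16211 + 8083\right) \left(20595 + \left(8308 - 1416\right)\right) = 218 - 24294 \left(20595 + 6892\right) = 218 - 24294 \cdot 27487 = 218 - 667769178 = -667768960$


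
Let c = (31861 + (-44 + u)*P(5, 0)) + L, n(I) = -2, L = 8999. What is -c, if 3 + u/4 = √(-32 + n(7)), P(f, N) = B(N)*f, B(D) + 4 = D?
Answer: -41980 + 80*I*√34 ≈ -41980.0 + 466.48*I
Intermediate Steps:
B(D) = -4 + D
P(f, N) = f*(-4 + N) (P(f, N) = (-4 + N)*f = f*(-4 + N))
u = -12 + 4*I*√34 (u = -12 + 4*√(-32 - 2) = -12 + 4*√(-34) = -12 + 4*(I*√34) = -12 + 4*I*√34 ≈ -12.0 + 23.324*I)
c = 41980 - 80*I*√34 (c = (31861 + (-44 + (-12 + 4*I*√34))*(5*(-4 + 0))) + 8999 = (31861 + (-56 + 4*I*√34)*(5*(-4))) + 8999 = (31861 + (-56 + 4*I*√34)*(-20)) + 8999 = (31861 + (1120 - 80*I*√34)) + 8999 = (32981 - 80*I*√34) + 8999 = 41980 - 80*I*√34 ≈ 41980.0 - 466.48*I)
-c = -(41980 - 80*I*√34) = -41980 + 80*I*√34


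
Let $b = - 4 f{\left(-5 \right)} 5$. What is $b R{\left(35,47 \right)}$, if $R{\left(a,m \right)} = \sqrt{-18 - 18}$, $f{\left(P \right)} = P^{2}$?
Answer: $- 3000 i \approx - 3000.0 i$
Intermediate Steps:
$R{\left(a,m \right)} = 6 i$ ($R{\left(a,m \right)} = \sqrt{-36} = 6 i$)
$b = -500$ ($b = - 4 \left(-5\right)^{2} \cdot 5 = \left(-4\right) 25 \cdot 5 = \left(-100\right) 5 = -500$)
$b R{\left(35,47 \right)} = - 500 \cdot 6 i = - 3000 i$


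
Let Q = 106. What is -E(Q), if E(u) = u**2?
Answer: -11236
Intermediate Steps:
-E(Q) = -1*106**2 = -1*11236 = -11236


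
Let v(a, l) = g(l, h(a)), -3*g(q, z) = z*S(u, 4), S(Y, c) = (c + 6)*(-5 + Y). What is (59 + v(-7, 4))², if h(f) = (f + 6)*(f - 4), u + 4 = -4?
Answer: 2582449/9 ≈ 2.8694e+5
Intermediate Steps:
u = -8 (u = -4 - 4 = -8)
S(Y, c) = (-5 + Y)*(6 + c) (S(Y, c) = (6 + c)*(-5 + Y) = (-5 + Y)*(6 + c))
h(f) = (-4 + f)*(6 + f) (h(f) = (6 + f)*(-4 + f) = (-4 + f)*(6 + f))
g(q, z) = 130*z/3 (g(q, z) = -z*(-30 - 5*4 + 6*(-8) - 8*4)/3 = -z*(-30 - 20 - 48 - 32)/3 = -z*(-130)/3 = -(-130)*z/3 = 130*z/3)
v(a, l) = -1040 + 130*a²/3 + 260*a/3 (v(a, l) = 130*(-24 + a² + 2*a)/3 = -1040 + 130*a²/3 + 260*a/3)
(59 + v(-7, 4))² = (59 + (-1040 + (130/3)*(-7)² + (260/3)*(-7)))² = (59 + (-1040 + (130/3)*49 - 1820/3))² = (59 + (-1040 + 6370/3 - 1820/3))² = (59 + 1430/3)² = (1607/3)² = 2582449/9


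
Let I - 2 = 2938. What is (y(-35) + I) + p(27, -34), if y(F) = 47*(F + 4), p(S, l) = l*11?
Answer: 1109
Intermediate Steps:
p(S, l) = 11*l
I = 2940 (I = 2 + 2938 = 2940)
y(F) = 188 + 47*F (y(F) = 47*(4 + F) = 188 + 47*F)
(y(-35) + I) + p(27, -34) = ((188 + 47*(-35)) + 2940) + 11*(-34) = ((188 - 1645) + 2940) - 374 = (-1457 + 2940) - 374 = 1483 - 374 = 1109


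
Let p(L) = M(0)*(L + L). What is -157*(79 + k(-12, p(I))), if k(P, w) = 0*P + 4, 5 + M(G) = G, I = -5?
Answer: -13031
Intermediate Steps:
M(G) = -5 + G
p(L) = -10*L (p(L) = (-5 + 0)*(L + L) = -10*L)
k(P, w) = 4 (k(P, w) = 0 + 4 = 4)
-157*(79 + k(-12, p(I))) = -157*(79 + 4) = -157*83 = -13031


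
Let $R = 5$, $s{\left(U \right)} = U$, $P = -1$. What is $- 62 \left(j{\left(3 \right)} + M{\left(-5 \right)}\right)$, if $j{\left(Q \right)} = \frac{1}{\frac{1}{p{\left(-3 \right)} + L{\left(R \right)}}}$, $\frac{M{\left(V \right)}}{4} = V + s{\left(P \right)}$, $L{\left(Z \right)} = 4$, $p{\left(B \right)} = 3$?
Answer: $1054$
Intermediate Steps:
$M{\left(V \right)} = -4 + 4 V$ ($M{\left(V \right)} = 4 \left(V - 1\right) = 4 \left(-1 + V\right) = -4 + 4 V$)
$j{\left(Q \right)} = 7$ ($j{\left(Q \right)} = \frac{1}{\frac{1}{3 + 4}} = \frac{1}{\frac{1}{7}} = 7$)
$- 62 \left(j{\left(3 \right)} + M{\left(-5 \right)}\right) = - 62 \left(7 + \left(-4 + 4 \left(-5\right)\right)\right) = - 62 \left(7 - 24\right) = \left(-62\right) \left(-17\right) = 1054$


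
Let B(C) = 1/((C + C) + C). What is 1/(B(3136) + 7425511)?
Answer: 9408/69859207489 ≈ 1.3467e-7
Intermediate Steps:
B(C) = 1/(3*C) (B(C) = 1/(2*C + C) = 1/(3*C))
1/(B(3136) + 7425511) = 1/((⅓)/3136 + 7425511) = 1/((⅓)*(1/3136) + 7425511) = 1/(1/9408 + 7425511) = 1/(69859207489/9408) = 9408/69859207489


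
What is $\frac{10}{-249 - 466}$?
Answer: $- \frac{2}{143} \approx -0.013986$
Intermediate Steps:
$\frac{10}{-249 - 466} = \frac{10}{-715} = 10 \left(- \frac{1}{715}\right) = - \frac{2}{143}$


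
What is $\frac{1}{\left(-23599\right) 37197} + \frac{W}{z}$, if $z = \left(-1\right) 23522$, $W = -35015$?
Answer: $\frac{30736587261523}{20647893934566} \approx 1.4886$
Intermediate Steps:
$z = -23522$
$\frac{1}{\left(-23599\right) 37197} + \frac{W}{z} = \frac{1}{\left(-23599\right) 37197} - \frac{35015}{-23522} = \left(- \frac{1}{23599}\right) \frac{1}{37197} - - \frac{35015}{23522} = - \frac{1}{877812003} + \frac{35015}{23522} = \frac{30736587261523}{20647893934566}$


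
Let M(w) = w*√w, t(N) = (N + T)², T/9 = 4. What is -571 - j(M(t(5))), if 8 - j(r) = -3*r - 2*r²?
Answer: -9500415824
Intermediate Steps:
T = 36 (T = 9*4 = 36)
t(N) = (36 + N)² (t(N) = (N + 36)² = (36 + N)²)
M(w) = w^(3/2)
j(r) = 8 + 2*r² + 3*r (j(r) = 8 - (-3*r - 2*r²) = 8 + (2*r² + 3*r) = 8 + 2*r² + 3*r)
-571 - j(M(t(5))) = -571 - (8 + 2*(((36 + 5)²)^(3/2))² + 3*((36 + 5)²)^(3/2)) = -571 - (8 + 2*((41²)^(3/2))² + 3*(41²)^(3/2)) = -571 - (8 + 2*(1681^(3/2))² + 3*1681^(3/2)) = -571 - (8 + 2*68921² + 3*68921) = -571 - (8 + 2*4750104241 + 206763) = -571 - (8 + 9500208482 + 206763) = -571 - 1*9500415253 = -571 - 9500415253 = -9500415824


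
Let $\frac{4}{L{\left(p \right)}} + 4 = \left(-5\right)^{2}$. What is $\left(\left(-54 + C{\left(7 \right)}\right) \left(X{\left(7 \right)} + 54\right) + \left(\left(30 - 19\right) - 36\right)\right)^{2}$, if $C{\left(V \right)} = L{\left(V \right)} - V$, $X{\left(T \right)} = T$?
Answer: $\frac{6150010084}{441} \approx 1.3946 \cdot 10^{7}$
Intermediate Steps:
$L{\left(p \right)} = \frac{4}{21}$ ($L{\left(p \right)} = \frac{4}{-4 + \left(-5\right)^{2}} = \frac{4}{-4 + 25} = \frac{4}{21}$)
$C{\left(V \right)} = \frac{4}{21} - V$
$\left(\left(-54 + C{\left(7 \right)}\right) \left(X{\left(7 \right)} + 54\right) + \left(\left(30 - 19\right) - 36\right)\right)^{2} = \left(\left(-54 + \left(\frac{4}{21} - 7\right)\right) \left(7 + 54\right) + \left(\left(30 - 19\right) - 36\right)\right)^{2} = \left(\left(-54 + \left(\frac{4}{21} - 7\right)\right) 61 + \left(11 - 36\right)\right)^{2} = \left(\left(-54 - \frac{143}{21}\right) 61 - 25\right)^{2} = \left(\left(- \frac{1277}{21}\right) 61 - 25\right)^{2} = \left(- \frac{77897}{21} - 25\right)^{2} = \left(- \frac{78422}{21}\right)^{2} = \frac{6150010084}{441}$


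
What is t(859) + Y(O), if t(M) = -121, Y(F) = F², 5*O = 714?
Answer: 506771/25 ≈ 20271.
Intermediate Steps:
O = 714/5 (O = (⅕)*714 = 714/5 ≈ 142.80)
t(859) + Y(O) = -121 + (714/5)² = -121 + 509796/25 = 506771/25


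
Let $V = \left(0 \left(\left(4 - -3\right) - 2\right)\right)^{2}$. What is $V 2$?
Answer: $0$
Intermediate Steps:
$V = 0$ ($V = \left(0 \left(\left(4 + 3\right) - 2\right)\right)^{2} = \left(0 \left(7 - 2\right)\right)^{2} = \left(0 \cdot 5\right)^{2} = 0^{2} = 0$)
$V 2 = 0 \cdot 2 = 0$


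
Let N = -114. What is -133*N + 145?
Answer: 15307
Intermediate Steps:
-133*N + 145 = -133*(-114) + 145 = 15162 + 145 = 15307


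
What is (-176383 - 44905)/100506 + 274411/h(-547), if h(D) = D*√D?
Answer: -110644/50253 + 274411*I*√547/299209 ≈ -2.2017 + 21.45*I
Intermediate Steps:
h(D) = D^(3/2)
(-176383 - 44905)/100506 + 274411/h(-547) = (-176383 - 44905)/100506 + 274411/((-547)^(3/2)) = -221288*1/100506 + 274411/((-547*I*√547)) = -110644/50253 + 274411*(I*√547/299209) = -110644/50253 + 274411*I*√547/299209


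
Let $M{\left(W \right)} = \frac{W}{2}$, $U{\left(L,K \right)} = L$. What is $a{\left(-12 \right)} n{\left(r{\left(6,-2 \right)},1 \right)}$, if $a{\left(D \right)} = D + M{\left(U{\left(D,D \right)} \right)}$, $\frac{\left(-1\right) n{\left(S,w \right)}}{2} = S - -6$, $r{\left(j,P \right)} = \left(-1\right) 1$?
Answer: $180$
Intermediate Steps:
$M{\left(W \right)} = \frac{W}{2}$ ($M{\left(W \right)} = W \frac{1}{2} = \frac{W}{2}$)
$r{\left(j,P \right)} = -1$
$n{\left(S,w \right)} = -12 - 2 S$ ($n{\left(S,w \right)} = - 2 \left(S - -6\right) = - 2 \left(S + 6\right) = - 2 \left(6 + S\right) = -12 - 2 S$)
$a{\left(D \right)} = \frac{3 D}{2}$ ($a{\left(D \right)} = D + \frac{D}{2} = \frac{3 D}{2}$)
$a{\left(-12 \right)} n{\left(r{\left(6,-2 \right)},1 \right)} = \frac{3}{2} \left(-12\right) \left(-12 - -2\right) = - 18 \left(-12 + 2\right) = \left(-18\right) \left(-10\right) = 180$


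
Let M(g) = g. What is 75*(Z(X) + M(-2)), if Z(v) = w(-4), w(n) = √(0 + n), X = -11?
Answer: -150 + 150*I ≈ -150.0 + 150.0*I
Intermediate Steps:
w(n) = √n
Z(v) = 2*I (Z(v) = √(-4) = 2*I)
75*(Z(X) + M(-2)) = 75*(2*I - 2) = 75*(-2 + 2*I) = -150 + 150*I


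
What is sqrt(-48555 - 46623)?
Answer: I*sqrt(95178) ≈ 308.51*I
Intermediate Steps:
sqrt(-48555 - 46623) = sqrt(-95178) = I*sqrt(95178)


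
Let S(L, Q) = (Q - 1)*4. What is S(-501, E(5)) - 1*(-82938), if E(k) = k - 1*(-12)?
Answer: 83002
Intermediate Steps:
E(k) = 12 + k (E(k) = k + 12 = 12 + k)
S(L, Q) = -4 + 4*Q (S(L, Q) = (-1 + Q)*4 = -4 + 4*Q)
S(-501, E(5)) - 1*(-82938) = (-4 + 4*(12 + 5)) - 1*(-82938) = (-4 + 4*17) + 82938 = (-4 + 68) + 82938 = 64 + 82938 = 83002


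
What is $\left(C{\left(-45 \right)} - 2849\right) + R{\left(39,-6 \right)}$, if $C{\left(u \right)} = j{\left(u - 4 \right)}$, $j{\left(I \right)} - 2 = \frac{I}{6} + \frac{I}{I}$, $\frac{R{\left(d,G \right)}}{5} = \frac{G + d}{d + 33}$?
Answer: $- \frac{22815}{8} \approx -2851.9$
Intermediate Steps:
$R{\left(d,G \right)} = \frac{5 \left(G + d\right)}{33 + d}$ ($R{\left(d,G \right)} = 5 \frac{G + d}{d + 33} = 5 \frac{G + d}{33 + d} = \frac{5 \left(G + d\right)}{33 + d}$)
$j{\left(I \right)} = 3 + \frac{I}{6}$ ($j{\left(I \right)} = 2 + \left(\frac{I}{6} + \frac{I}{I}\right) = 2 + \left(I \frac{1}{6} + 1\right) = 2 + \left(\frac{I}{6} + 1\right) = 2 + \left(1 + \frac{I}{6}\right) = 3 + \frac{I}{6}$)
$C{\left(u \right)} = \frac{7}{3} + \frac{u}{6}$ ($C{\left(u \right)} = 3 + \frac{u - 4}{6} = 3 + \frac{-4 + u}{6} = 3 + \left(- \frac{2}{3} + \frac{u}{6}\right) = \frac{7}{3} + \frac{u}{6}$)
$\left(C{\left(-45 \right)} - 2849\right) + R{\left(39,-6 \right)} = \left(\left(\frac{7}{3} + \frac{1}{6} \left(-45\right)\right) - 2849\right) + \frac{5 \left(-6 + 39\right)}{33 + 39} = \left(\left(\frac{7}{3} - \frac{15}{2}\right) - 2849\right) + 5 \cdot \frac{1}{72} \cdot 33 = \left(- \frac{31}{6} - 2849\right) + 5 \cdot \frac{1}{72} \cdot 33 = - \frac{17125}{6} + \frac{55}{24} = - \frac{22815}{8}$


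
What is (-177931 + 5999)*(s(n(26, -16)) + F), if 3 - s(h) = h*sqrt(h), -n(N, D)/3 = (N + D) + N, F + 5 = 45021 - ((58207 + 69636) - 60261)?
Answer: 3879301716 - 111411936*I*sqrt(3) ≈ 3.8793e+9 - 1.9297e+8*I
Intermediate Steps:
F = -22566 (F = -5 + (45021 - ((58207 + 69636) - 60261)) = -5 + (45021 - (127843 - 60261)) = -5 + (45021 - 1*67582) = -5 + (45021 - 67582) = -5 - 22561 = -22566)
n(N, D) = -6*N - 3*D (n(N, D) = -3*((N + D) + N) = -3*((D + N) + N) = -3*(D + 2*N) = -6*N - 3*D)
s(h) = 3 - h**(3/2) (s(h) = 3 - h*sqrt(h) = 3 - h**(3/2))
(-177931 + 5999)*(s(n(26, -16)) + F) = (-177931 + 5999)*((3 - (-6*26 - 3*(-16))**(3/2)) - 22566) = -171932*((3 - (-156 + 48)**(3/2)) - 22566) = -171932*((3 - (-108)**(3/2)) - 22566) = -171932*((3 - (-648)*I*sqrt(3)) - 22566) = -171932*((3 + 648*I*sqrt(3)) - 22566) = -171932*(-22563 + 648*I*sqrt(3)) = 3879301716 - 111411936*I*sqrt(3)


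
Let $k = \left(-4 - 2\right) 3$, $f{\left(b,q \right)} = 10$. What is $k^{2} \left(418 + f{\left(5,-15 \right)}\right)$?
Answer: $138672$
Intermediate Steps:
$k = -18$ ($k = \left(-6\right) 3 = -18$)
$k^{2} \left(418 + f{\left(5,-15 \right)}\right) = \left(-18\right)^{2} \left(418 + 10\right) = 324 \cdot 428 = 138672$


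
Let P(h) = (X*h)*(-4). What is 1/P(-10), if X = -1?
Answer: -1/40 ≈ -0.025000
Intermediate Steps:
P(h) = 4*h (P(h) = -h*(-4) = 4*h)
1/P(-10) = 1/(4*(-10)) = 1/(-40) = -1/40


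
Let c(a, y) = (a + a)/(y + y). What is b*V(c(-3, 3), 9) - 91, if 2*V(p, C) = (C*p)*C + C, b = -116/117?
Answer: -719/13 ≈ -55.308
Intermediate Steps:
b = -116/117 ≈ -0.99145
c(a, y) = a/y (c(a, y) = (2*a)/((2*y)) = (2*a)*(1/(2*y)) = a/y)
V(p, C) = C/2 + p*C**2/2 (V(p, C) = ((C*p)*C + C)/2 = (p*C**2 + C)/2 = (C + p*C**2)/2 = C/2 + p*C**2/2)
b*V(c(-3, 3), 9) - 91 = -58*9*(1 + 9*(-3/3))/117 - 91 = -58*9*(1 + 9*(-3*1/3))/117 - 91 = -58*9*(1 + 9*(-1))/117 - 91 = -58*9*(1 - 9)/117 - 91 = -58*9*(-8)/117 - 91 = -116/117*(-36) - 91 = 464/13 - 91 = -719/13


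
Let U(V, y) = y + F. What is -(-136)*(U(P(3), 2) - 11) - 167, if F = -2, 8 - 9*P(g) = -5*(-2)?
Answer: -1663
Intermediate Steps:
P(g) = -2/9 (P(g) = 8/9 - (-5)*(-2)/9 = 8/9 - ⅑*10 = 8/9 - 10/9 = -2/9)
U(V, y) = -2 + y (U(V, y) = y - 2 = -2 + y)
-(-136)*(U(P(3), 2) - 11) - 167 = -(-136)*((-2 + 2) - 11) - 167 = -(-136)*(0 - 11) - 167 = -(-136)*(-11) - 167 = -17*88 - 167 = -1496 - 167 = -1663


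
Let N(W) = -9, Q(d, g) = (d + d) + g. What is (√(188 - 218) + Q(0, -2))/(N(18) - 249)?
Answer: 1/129 - I*√30/258 ≈ 0.0077519 - 0.02123*I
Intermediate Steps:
Q(d, g) = g + 2*d (Q(d, g) = 2*d + g = g + 2*d)
(√(188 - 218) + Q(0, -2))/(N(18) - 249) = (√(188 - 218) + (-2 + 2*0))/(-9 - 249) = (√(-30) + (-2 + 0))/(-258) = (I*√30 - 2)*(-1/258) = (-2 + I*√30)*(-1/258) = 1/129 - I*√30/258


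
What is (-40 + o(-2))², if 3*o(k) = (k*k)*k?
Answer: 16384/9 ≈ 1820.4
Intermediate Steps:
o(k) = k³/3 (o(k) = ((k*k)*k)/3 = (k²*k)/3 = k³/3)
(-40 + o(-2))² = (-40 + (⅓)*(-2)³)² = (-40 + (⅓)*(-8))² = (-40 - 8/3)² = (-128/3)² = 16384/9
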